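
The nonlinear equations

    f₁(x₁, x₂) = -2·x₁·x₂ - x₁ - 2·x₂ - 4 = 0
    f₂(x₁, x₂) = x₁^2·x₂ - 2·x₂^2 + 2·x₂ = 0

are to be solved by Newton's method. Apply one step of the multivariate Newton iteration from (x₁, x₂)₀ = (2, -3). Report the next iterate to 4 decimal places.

At (2, -3): F = (12.0000, -36.0000).
Jacobian J = [[-2·x₂ - 1, -2·x₁ - 2], [2·x₁·x₂, x₁^2 - 4·x₂ + 2]].
At the point, J = [[5.0000, -6.0000], [-12.0000, 18.0000]] (det J = 18.0000).
Solving J·Δ = −F gives Δ = (0.0000, 2.0000).
Then the next iterate is (x₁, x₂)₁ = (2.0000, -1.0000).

(2.0000, -1.0000)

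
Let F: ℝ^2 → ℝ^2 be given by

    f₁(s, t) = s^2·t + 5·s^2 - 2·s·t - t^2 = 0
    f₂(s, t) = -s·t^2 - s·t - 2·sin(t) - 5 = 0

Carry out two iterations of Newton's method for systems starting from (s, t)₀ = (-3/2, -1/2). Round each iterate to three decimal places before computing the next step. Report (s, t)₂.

At (-3/2, -1/2): F = (8.375, -4.41615).
Jacobian J = [[2·s·t + 10·s - 2·t, s^2 - 2·s - 2·t], [-t^2 - t, -2·s·t - s - 2·cos(t)]].
At the point, J = [[-12.500, 6.250], [0.250, -1.75517]] (det J = 20.37706).
Solving J·Δ = −F gives Δ = (-0.633, -2.606).
Then the next iterate is (s, t)₁ = (-2.133, -3.106).
Round to (-2.133, -3.106) and repeat: F = (-14.28032, 9.02363), J = [[-1.86780, 15.02769], [-6.54124, -9.11846]].
Δ = (0.047, 0.956), so (s, t)₂ = (-2.086, -2.150).

(-2.086, -2.150)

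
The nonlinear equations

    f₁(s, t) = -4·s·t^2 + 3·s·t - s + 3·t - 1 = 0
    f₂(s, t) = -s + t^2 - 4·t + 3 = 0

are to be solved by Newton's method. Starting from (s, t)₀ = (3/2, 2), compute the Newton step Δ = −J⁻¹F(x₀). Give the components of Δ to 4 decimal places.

(-2.5000, 0.9697)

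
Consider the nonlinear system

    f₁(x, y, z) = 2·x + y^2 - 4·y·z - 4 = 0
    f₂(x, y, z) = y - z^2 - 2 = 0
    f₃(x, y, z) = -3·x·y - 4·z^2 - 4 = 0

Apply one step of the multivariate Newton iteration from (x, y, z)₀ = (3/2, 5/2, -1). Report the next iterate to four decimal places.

(-0.0128, 1.8054, -0.4027)

At (3/2, 5/2, -1): F = (15.2500, -0.5000, -19.2500).
Jacobian J = [[2, 2·y - 4·z, -4·y], [0, 1, -2·z], [-3·y, -3·x, -8·z]].
At the point, J = [[2.0000, 9.0000, -10.0000], [0.0000, 1.0000, 2.0000], [-7.5000, -4.5000, 8.0000]] (det J = -176.0000).
Solving J·Δ = −F gives Δ = (-1.5128, -0.6946, 0.5973).
Then the next iterate is (x, y, z)₁ = (-0.0128, 1.8054, -0.4027).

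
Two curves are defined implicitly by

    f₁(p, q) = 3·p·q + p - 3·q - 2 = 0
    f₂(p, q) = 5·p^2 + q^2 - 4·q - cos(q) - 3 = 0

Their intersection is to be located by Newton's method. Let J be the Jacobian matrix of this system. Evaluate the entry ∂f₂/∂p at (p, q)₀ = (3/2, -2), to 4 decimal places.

15.0000

∂f₂/∂p = 10·p.
At (3/2, -2) this is 15.0000.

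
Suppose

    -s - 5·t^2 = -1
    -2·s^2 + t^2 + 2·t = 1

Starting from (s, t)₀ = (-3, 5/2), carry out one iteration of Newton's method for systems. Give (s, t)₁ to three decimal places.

(-1.688, 1.358)

At (-3, 5/2): F = (-27.250, -7.750).
Jacobian J = [[-1, -10·t], [-4·s, 2·t + 2]].
At the point, J = [[-1.000, -25.000], [12.000, 7.000]] (det J = 293.000).
Solving J·Δ = −F gives Δ = (1.312, -1.142).
Then the next iterate is (s, t)₁ = (-1.688, 1.358).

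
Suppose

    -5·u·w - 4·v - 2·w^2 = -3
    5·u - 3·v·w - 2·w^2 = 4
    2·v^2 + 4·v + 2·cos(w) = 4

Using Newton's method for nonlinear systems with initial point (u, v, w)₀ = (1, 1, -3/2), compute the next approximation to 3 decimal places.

At (1, 1, -3/2): F = (2.000, 1.000, 2.14147).
Jacobian J = [[-5·w, -4, -5·u - 4·w], [5, -3·w, -3·v - 4·w], [0, 4·v + 4, -2·sin(w)]].
At the point, J = [[7.500, -4.000, 1.000], [5.000, 4.500, 3.000], [0.000, 8.000, 1.99499]] (det J = -32.76929).
Solving J·Δ = −F gives Δ = (-1.507, -1.296, 4.123).
Then the next iterate is (u, v, w)₁ = (-0.507, -0.296, 2.623).

(-0.507, -0.296, 2.623)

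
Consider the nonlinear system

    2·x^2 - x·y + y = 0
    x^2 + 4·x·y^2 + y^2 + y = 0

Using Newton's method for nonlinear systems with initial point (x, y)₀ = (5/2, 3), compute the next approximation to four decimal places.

At (5/2, 3): F = (8.0000, 108.2500).
Jacobian J = [[4·x - y, -x + 1], [2·x + 4·y^2, 8·x·y + 2·y + 1]].
At the point, J = [[7.0000, -1.5000], [41.0000, 67.0000]] (det J = 530.5000).
Solving J·Δ = −F gives Δ = (-1.3164, -0.8101).
Then the next iterate is (x, y)₁ = (1.1836, 2.1899).

(1.1836, 2.1899)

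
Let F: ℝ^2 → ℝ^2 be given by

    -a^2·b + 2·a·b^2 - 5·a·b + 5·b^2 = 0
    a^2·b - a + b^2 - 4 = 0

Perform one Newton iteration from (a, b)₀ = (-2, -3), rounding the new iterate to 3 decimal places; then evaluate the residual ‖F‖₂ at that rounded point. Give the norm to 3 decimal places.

1.456

At (-2, -3): F = (-9.000, -5.000).
Jacobian J = [[-2·a·b + 2·b^2 - 5·b, -a^2 + 4·a·b - 5·a + 10·b], [2·a·b - 1, a^2 + 2·b]].
At the point, J = [[21.000, 0.000], [11.000, -2.000]] (det J = -42.000).
Solving J·Δ = −F gives Δ = (0.429, -0.143).
Then the next iterate is (a, b)₁ = (-1.571, -3.143).
Re-evaluating at (-1.571, -3.143): F = (1.42295, -0.30760), so ‖F‖₂ = 1.456.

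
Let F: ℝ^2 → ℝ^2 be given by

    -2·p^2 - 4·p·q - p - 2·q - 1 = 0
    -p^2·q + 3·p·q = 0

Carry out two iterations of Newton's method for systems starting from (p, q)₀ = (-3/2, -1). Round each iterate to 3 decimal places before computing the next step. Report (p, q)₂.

(-0.373, -0.403)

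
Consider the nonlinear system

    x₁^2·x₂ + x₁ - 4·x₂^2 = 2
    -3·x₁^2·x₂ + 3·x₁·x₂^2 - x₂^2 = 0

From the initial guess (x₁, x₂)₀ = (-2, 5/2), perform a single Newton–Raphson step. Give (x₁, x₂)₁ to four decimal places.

At (-2, 5/2): F = (-19.0000, -73.7500).
Jacobian J = [[2·x₁·x₂ + 1, x₁^2 - 8·x₂], [-6·x₁·x₂ + 3·x₂^2, -3·x₁^2 + 6·x₁·x₂ - 2·x₂]].
At the point, J = [[-9.0000, -16.0000], [48.7500, -47.0000]] (det J = 1203.0000).
Solving J·Δ = −F gives Δ = (0.2386, -1.3217).
Then the next iterate is (x₁, x₂)₁ = (-1.7614, 1.1783).

(-1.7614, 1.1783)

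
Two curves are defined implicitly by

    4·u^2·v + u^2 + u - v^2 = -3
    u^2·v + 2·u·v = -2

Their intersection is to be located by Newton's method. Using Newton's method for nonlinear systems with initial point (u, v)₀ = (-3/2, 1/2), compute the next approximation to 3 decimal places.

At (-3/2, 1/2): F = (8.000, 1.625).
Jacobian J = [[8·u·v + 2·u + 1, 4·u^2 - 2·v], [2·u·v + 2·v, u^2 + 2·u]].
At the point, J = [[-8.000, 8.000], [-0.500, -0.750]] (det J = 10.000).
Solving J·Δ = −F gives Δ = (1.900, 0.900).
Then the next iterate is (u, v)₁ = (0.400, 1.400).

(0.400, 1.400)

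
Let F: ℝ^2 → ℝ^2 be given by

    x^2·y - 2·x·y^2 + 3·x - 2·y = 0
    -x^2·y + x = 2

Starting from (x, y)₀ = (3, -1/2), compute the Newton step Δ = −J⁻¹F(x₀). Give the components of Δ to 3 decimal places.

At (3, -1/2): F = (4.000, 5.500).
Jacobian J = [[2·x·y - 2·y^2 + 3, x^2 - 4·x·y - 2], [-2·x·y + 1, -x^2]].
At the point, J = [[-0.500, 13.000], [4.000, -9.000]] (det J = -47.500).
Solving J·Δ = −F gives Δ = (-2.263, -0.395).

(-2.263, -0.395)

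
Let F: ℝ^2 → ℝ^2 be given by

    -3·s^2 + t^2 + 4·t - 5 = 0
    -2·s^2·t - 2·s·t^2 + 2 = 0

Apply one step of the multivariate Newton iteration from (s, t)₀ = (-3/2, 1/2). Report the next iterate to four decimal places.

At (-3/2, 1/2): F = (-9.5000, 0.5000).
Jacobian J = [[-6·s, 2·t + 4], [-4·s·t - 2·t^2, -2·s^2 - 4·s·t]].
At the point, J = [[9.0000, 5.0000], [2.5000, -1.5000]] (det J = -26.0000).
Solving J·Δ = −F gives Δ = (0.4519, 1.0865).
Then the next iterate is (s, t)₁ = (-1.0481, 1.5865).

(-1.0481, 1.5865)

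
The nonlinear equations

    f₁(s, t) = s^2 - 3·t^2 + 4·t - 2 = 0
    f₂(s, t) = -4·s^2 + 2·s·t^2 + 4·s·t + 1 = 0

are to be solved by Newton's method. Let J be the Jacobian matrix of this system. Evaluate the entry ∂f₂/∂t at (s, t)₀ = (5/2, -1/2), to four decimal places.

∂f₂/∂t = 4·s·t + 4·s.
At (5/2, -1/2) this is 5.0000.

5.0000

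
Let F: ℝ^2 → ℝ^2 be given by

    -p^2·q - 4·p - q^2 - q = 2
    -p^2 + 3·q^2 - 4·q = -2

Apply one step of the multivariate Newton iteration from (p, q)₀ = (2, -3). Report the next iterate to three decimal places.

(2.297, -1.372)

At (2, -3): F = (-4.000, 37.000).
Jacobian J = [[-2·p·q - 4, -p^2 - 2·q - 1], [-2·p, 6·q - 4]].
At the point, J = [[8.000, 1.000], [-4.000, -22.000]] (det J = -172.000).
Solving J·Δ = −F gives Δ = (0.297, 1.628).
Then the next iterate is (p, q)₁ = (2.297, -1.372).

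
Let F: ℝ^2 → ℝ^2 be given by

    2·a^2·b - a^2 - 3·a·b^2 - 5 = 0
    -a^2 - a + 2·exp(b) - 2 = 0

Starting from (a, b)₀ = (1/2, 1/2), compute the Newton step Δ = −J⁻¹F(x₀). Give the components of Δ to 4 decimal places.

At (1/2, 1/2): F = (-5.3750, 0.547443).
Jacobian J = [[4·a·b - 2·a - 3·b^2, 2·a^2 - 6·a·b], [-2·a - 1, 2·exp(b)]].
At the point, J = [[-0.7500, -1.0000], [-2.0000, 3.297443]] (det J = -4.473082).
Solving J·Δ = −F gives Δ = (-3.8399, -2.4951).

(-3.8399, -2.4951)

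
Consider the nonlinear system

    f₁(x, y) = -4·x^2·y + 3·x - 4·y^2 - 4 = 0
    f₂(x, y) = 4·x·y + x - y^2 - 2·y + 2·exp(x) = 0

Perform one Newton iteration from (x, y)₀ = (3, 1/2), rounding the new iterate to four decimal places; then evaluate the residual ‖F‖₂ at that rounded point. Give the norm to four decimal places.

At (3, 1/2): F = (-14.0000, 47.921074).
Jacobian J = [[-8·x·y + 3, -4·x^2 - 8·y], [4·y + 2·exp(x) + 1, 4·x - 2·y - 2]].
At the point, J = [[-9.0000, -40.0000], [43.171074, 9.0000]] (det J = 1645.842954).
Solving J·Δ = −F gives Δ = (-1.0881, -0.1052).
Then the next iterate is (x, y)₁ = (1.9119, 0.3948).
Re-evaluating at (1.9119, 0.3948): F = (-4.660315, 17.517569), so ‖F‖₂ = 18.1269.

18.1269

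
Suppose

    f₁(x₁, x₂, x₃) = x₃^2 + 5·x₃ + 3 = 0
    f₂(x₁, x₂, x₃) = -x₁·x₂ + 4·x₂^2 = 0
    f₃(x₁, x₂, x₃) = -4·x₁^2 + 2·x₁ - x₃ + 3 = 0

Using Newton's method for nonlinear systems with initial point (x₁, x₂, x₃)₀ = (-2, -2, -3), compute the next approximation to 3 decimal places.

At (-2, -2, -3): F = (-3.000, 12.000, -14.000).
Jacobian J = [[0, 0, 2·x₃ + 5], [-x₂, -x₁ + 8·x₂, 0], [-8·x₁ + 2, 0, -1]].
At the point, J = [[0.000, 0.000, -1.000], [2.000, -14.000, 0.000], [18.000, 0.000, -1.000]] (det J = -252.000).
Solving J·Δ = −F gives Δ = (0.611, 0.944, -3.000).
Then the next iterate is (x₁, x₂, x₃)₁ = (-1.389, -1.056, -6.000).

(-1.389, -1.056, -6.000)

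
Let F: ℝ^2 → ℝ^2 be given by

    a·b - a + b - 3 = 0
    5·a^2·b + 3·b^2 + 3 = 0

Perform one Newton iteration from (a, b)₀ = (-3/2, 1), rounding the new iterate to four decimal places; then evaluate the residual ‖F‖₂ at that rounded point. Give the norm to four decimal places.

337.8195

At (-3/2, 1): F = (-2.0000, 17.2500).
Jacobian J = [[b - 1, a + 1], [10·a·b, 5·a^2 + 6·b]].
At the point, J = [[0.0000, -0.5000], [-15.0000, 17.2500]] (det J = -7.5000).
Solving J·Δ = −F gives Δ = (-3.4500, -4.0000).
Then the next iterate is (a, b)₁ = (-4.9500, -3.0000).
Re-evaluating at (-4.9500, -3.0000): F = (13.8000, -337.5375), so ‖F‖₂ = 337.8195.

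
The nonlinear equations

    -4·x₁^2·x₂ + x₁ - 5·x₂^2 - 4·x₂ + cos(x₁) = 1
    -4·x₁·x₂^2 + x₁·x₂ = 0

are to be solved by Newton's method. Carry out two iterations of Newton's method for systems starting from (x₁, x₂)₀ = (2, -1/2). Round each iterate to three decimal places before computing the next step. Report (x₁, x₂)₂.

(0.269, -0.276)

At (2, -1/2): F = (9.33385, -3.000).
Jacobian J = [[-8·x₁·x₂ - sin(x₁) + 1, -4·x₁^2 - 10·x₂ - 4], [-4·x₂^2 + x₂, -8·x₁·x₂ + x₁]].
At the point, J = [[8.09070, -15.000], [-1.500, 10.000]] (det J = 58.40703).
Solving J·Δ = −F gives Δ = (-0.828, 0.176).
Then the next iterate is (x₁, x₂)₁ = (1.172, -0.324).
Round to (1.172, -0.324) and repeat: F = (3.11159, -0.87186), J = [[3.11629, -6.25434], [-0.74390, 4.20982]].
Δ = (-0.903, 0.048), so (x₁, x₂)₂ = (0.269, -0.276).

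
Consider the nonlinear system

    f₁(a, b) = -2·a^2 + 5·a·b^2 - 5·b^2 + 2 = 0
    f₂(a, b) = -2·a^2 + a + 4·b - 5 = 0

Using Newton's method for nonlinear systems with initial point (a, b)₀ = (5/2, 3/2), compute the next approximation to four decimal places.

At (5/2, 3/2): F = (6.3750, -9.0000).
Jacobian J = [[-4·a + 5·b^2, 10·a·b - 10·b], [-4·a + 1, 4]].
At the point, J = [[1.2500, 22.5000], [-9.0000, 4.0000]] (det J = 207.5000).
Solving J·Δ = −F gives Δ = (-1.0988, -0.2223).
Then the next iterate is (a, b)₁ = (1.4012, 1.2777).

(1.4012, 1.2777)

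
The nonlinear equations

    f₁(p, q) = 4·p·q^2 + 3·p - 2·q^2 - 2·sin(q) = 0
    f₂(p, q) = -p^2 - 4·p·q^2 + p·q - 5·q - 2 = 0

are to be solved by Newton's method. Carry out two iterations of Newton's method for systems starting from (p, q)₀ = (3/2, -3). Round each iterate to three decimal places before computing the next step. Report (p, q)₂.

(0.424, -2.413)

At (3/2, -3): F = (40.78224, -47.750).
Jacobian J = [[4·q^2 + 3, 8·p·q - 4·q - 2·cos(q)], [-2·p - 4·q^2 + q, -8·p·q + p - 5]].
At the point, J = [[39.000, -22.02002], [-42.000, 32.500]] (det J = 342.65937).
Solving J·Δ = −F gives Δ = (-0.800, 0.436).
Then the next iterate is (p, q)₁ = (0.700, -2.564).
Round to (0.700, -2.564) and repeat: F = (8.45129, -9.87227), J = [[29.29638, -2.42684], [-30.26038, 10.05840]].
Δ = (-0.276, 0.151), so (p, q)₂ = (0.424, -2.413).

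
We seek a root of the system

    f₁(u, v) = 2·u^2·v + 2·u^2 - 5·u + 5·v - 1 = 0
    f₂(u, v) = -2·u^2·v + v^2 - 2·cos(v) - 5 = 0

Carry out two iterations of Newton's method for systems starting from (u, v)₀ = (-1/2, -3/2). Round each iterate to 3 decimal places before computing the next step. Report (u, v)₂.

(-1.444, -1.151)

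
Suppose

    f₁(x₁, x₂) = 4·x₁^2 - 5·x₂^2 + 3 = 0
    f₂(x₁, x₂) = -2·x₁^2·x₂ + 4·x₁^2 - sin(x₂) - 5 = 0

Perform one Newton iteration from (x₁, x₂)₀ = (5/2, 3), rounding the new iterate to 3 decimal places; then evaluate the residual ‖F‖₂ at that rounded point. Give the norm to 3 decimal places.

6.838

At (5/2, 3): F = (-17.000, -17.64112).
Jacobian J = [[8·x₁, -10·x₂], [-4·x₁·x₂ + 8·x₁, -2·x₁^2 - cos(x₂)]].
At the point, J = [[20.000, -30.000], [-10.000, -11.51001]] (det J = -530.20015).
Solving J·Δ = −F gives Δ = (-0.629, -0.986).
Then the next iterate is (x₁, x₂)₁ = (1.871, 2.014).
Re-evaluating at (1.871, 2.014): F = (-3.27842, -6.00140), so ‖F‖₂ = 6.838.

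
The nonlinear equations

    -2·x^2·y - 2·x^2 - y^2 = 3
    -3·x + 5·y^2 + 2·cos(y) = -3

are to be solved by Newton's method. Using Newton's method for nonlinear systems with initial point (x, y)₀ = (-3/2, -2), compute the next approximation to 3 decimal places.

(-2.046, -0.443)

At (-3/2, -2): F = (-2.500, 26.66771).
Jacobian J = [[-4·x·y - 4·x, -2·x^2 - 2·y], [-3, 10·y - 2·sin(y)]].
At the point, J = [[-6.000, -0.500], [-3.000, -18.18141]] (det J = 107.58843).
Solving J·Δ = −F gives Δ = (-0.546, 1.557).
Then the next iterate is (x, y)₁ = (-2.046, -0.443).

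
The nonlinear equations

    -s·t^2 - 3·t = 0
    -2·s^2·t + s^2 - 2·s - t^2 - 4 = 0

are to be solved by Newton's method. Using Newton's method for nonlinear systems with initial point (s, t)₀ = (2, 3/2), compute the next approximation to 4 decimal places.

(1.0000, 0.7500)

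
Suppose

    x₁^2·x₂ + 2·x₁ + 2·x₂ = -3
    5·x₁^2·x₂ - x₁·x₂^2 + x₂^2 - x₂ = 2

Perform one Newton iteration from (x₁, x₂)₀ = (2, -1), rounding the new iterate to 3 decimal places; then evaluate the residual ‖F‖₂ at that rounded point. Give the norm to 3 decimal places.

2.088

At (2, -1): F = (1.000, -22.000).
Jacobian J = [[2·x₁·x₂ + 2, x₁^2 + 2], [10·x₁·x₂ - x₂^2, 5·x₁^2 - 2·x₁·x₂ + 2·x₂ - 1]].
At the point, J = [[-2.000, 6.000], [-21.000, 21.000]] (det J = 84.000).
Solving J·Δ = −F gives Δ = (-1.821, -0.774).
Then the next iterate is (x₁, x₂)₁ = (0.179, -1.774).
Re-evaluating at (0.179, -1.774): F = (-0.24684, 2.07355), so ‖F‖₂ = 2.088.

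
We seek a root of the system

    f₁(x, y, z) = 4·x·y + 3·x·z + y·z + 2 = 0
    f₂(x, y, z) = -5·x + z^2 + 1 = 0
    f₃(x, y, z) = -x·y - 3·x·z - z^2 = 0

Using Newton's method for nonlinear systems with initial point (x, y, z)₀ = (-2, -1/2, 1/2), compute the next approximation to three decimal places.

(0.254, -0.303, 0.522)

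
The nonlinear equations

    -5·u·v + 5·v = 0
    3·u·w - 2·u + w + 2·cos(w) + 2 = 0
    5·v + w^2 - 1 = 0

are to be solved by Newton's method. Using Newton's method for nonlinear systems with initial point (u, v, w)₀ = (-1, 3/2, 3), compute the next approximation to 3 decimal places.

(-0.889, 0.083, 1.597)

At (-1, 3/2, 3): F = (15.000, -3.97998, 15.500).
Jacobian J = [[-5·v, -5·u + 5, 0], [3·w - 2, 0, 3·u - 2·sin(w) + 1], [0, 5, 2·w]].
At the point, J = [[-7.500, 10.000, 0.000], [7.000, 0.000, -2.28224], [0.000, 5.000, 6.000]] (det J = -505.58400).
Solving J·Δ = −F gives Δ = (0.111, -1.417, -1.403).
Then the next iterate is (u, v, w)₁ = (-0.889, 0.083, 1.597).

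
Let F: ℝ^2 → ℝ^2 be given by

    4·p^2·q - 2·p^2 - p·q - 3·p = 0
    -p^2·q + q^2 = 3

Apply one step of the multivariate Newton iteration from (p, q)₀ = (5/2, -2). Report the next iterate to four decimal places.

(1.2825, -1.8707)

At (5/2, -2): F = (-65.0000, 13.5000).
Jacobian J = [[8·p·q - 4·p - q - 3, 4·p^2 - p], [-2·p·q, -p^2 + 2·q]].
At the point, J = [[-51.0000, 22.5000], [10.0000, -10.2500]] (det J = 297.7500).
Solving J·Δ = −F gives Δ = (-1.2175, 0.1293).
Then the next iterate is (p, q)₁ = (1.2825, -1.8707).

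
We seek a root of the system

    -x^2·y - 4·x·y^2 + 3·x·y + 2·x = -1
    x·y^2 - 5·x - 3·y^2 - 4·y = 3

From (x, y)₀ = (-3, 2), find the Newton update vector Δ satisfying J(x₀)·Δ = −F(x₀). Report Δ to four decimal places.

At (-3, 2): F = (7.0000, -20.0000).
Jacobian J = [[-2·x·y - 4·y^2 + 3·y + 2, -x^2 - 8·x·y + 3·x], [y^2 - 5, 2·x·y - 6·y - 4]].
At the point, J = [[4.0000, 30.0000], [-1.0000, -28.0000]] (det J = -82.0000).
Solving J·Δ = −F gives Δ = (4.9268, -0.8902).

(4.9268, -0.8902)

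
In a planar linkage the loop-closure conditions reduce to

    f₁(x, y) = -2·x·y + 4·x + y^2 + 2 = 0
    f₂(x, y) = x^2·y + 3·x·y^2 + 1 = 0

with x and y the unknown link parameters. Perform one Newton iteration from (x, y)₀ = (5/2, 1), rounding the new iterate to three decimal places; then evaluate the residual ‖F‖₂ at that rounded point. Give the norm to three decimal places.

4.830

At (5/2, 1): F = (8.000, 14.750).
Jacobian J = [[-2·y + 4, -2·x + 2·y], [2·x·y + 3·y^2, x^2 + 6·x·y]].
At the point, J = [[2.000, -3.000], [8.000, 21.250]] (det J = 66.500).
Solving J·Δ = −F gives Δ = (-3.222, 0.519).
Then the next iterate is (x, y)₁ = (-0.722, 1.519).
Re-evaluating at (-0.722, 1.519): F = (3.61280, -3.20591), so ‖F‖₂ = 4.830.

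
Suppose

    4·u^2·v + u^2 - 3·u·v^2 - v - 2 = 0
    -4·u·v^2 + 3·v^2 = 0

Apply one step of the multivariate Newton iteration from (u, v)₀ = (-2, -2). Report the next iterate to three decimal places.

At (-2, -2): F = (-4.000, 44.000).
Jacobian J = [[8·u·v + 2·u - 3·v^2, 4·u^2 - 6·u·v - 1], [-4·v^2, -8·u·v + 6·v]].
At the point, J = [[16.000, -9.000], [-16.000, -44.000]] (det J = -848.000).
Solving J·Δ = −F gives Δ = (0.675, 0.755).
Then the next iterate is (u, v)₁ = (-1.325, -1.245).

(-1.325, -1.245)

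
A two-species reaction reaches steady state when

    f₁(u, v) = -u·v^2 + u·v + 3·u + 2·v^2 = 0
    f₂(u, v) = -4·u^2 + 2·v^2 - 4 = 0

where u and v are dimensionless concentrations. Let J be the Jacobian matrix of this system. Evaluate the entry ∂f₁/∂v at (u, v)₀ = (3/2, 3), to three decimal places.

4.500

∂f₁/∂v = -2·u·v + u + 4·v.
At (3/2, 3) this is 4.500.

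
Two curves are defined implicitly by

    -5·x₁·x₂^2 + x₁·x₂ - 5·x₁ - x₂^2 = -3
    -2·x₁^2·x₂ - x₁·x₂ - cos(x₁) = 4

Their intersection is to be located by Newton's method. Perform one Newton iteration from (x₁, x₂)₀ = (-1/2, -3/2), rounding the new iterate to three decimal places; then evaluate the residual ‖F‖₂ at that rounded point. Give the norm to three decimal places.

1161.608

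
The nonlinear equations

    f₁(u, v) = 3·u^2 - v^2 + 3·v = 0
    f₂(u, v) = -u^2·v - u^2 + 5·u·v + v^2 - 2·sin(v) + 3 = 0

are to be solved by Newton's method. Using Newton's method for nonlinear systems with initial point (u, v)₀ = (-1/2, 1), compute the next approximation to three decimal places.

(-3.385, -10.405)

At (-1/2, 1): F = (2.750, -0.68294).
Jacobian J = [[6·u, -2·v + 3], [-2·u·v - 2·u + 5·v, -u^2 + 5·u + 2·v - 2·cos(v)]].
At the point, J = [[-3.000, 1.000], [7.000, -1.83060]] (det J = -1.50819).
Solving J·Δ = −F gives Δ = (-2.885, -11.405).
Then the next iterate is (u, v)₁ = (-3.385, -10.405).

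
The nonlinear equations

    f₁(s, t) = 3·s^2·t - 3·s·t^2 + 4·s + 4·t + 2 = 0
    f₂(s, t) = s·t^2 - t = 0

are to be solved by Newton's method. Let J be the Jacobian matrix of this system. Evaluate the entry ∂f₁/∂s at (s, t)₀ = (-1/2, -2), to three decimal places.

-2.000

∂f₁/∂s = 6·s·t - 3·t^2 + 4.
At (-1/2, -2) this is -2.000.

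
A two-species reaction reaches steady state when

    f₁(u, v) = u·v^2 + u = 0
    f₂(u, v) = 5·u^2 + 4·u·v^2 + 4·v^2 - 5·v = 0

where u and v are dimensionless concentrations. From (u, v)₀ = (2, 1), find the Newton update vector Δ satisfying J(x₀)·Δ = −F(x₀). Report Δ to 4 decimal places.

(-0.5517, -0.7241)

At (2, 1): F = (4.0000, 27.0000).
Jacobian J = [[v^2 + 1, 2·u·v], [10·u + 4·v^2, 8·u·v + 8·v - 5]].
At the point, J = [[2.0000, 4.0000], [24.0000, 19.0000]] (det J = -58.0000).
Solving J·Δ = −F gives Δ = (-0.5517, -0.7241).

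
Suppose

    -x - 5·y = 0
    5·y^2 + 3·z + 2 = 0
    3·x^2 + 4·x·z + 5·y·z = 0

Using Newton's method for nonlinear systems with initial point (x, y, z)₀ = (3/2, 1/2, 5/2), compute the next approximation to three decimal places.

(1.558, -0.312, 0.269)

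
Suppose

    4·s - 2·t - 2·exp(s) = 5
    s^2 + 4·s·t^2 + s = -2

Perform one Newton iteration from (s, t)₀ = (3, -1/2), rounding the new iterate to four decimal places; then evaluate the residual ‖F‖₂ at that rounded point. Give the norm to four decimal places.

15.9406

At (3, -1/2): F = (-32.171074, 17.0000).
Jacobian J = [[-2·exp(s) + 4, -2], [2·s + 4·t^2 + 1, 8·s·t]].
At the point, J = [[-36.171074, -2.0000], [8.0000, -12.0000]] (det J = 450.052886).
Solving J·Δ = −F gives Δ = (-0.9333, 0.7944).
Then the next iterate is (s, t)₁ = (2.0667, 0.2944).
Re-evaluating at (2.0667, 0.2944): F = (-13.119429, 9.054444), so ‖F‖₂ = 15.9406.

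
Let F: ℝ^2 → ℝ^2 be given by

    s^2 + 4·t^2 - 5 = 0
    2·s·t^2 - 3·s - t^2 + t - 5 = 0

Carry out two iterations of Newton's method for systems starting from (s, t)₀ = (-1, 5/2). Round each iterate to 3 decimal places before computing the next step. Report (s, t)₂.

At (-1, 5/2): F = (21.000, -18.250).
Jacobian J = [[2·s, 8·t], [2·t^2 - 3, 4·s·t - 2·t + 1]].
At the point, J = [[-2.000, 20.000], [9.500, -14.000]] (det J = -162.000).
Solving J·Δ = −F gives Δ = (0.438, -1.006).
Then the next iterate is (s, t)₁ = (-0.562, 1.494).
Round to (-0.562, 1.494) and repeat: F = (4.24399, -6.56084), J = [[-1.124, 11.952], [1.46407, -5.34651]].
Δ = (4.850, 0.101), so (s, t)₂ = (4.288, 1.595).

(4.288, 1.595)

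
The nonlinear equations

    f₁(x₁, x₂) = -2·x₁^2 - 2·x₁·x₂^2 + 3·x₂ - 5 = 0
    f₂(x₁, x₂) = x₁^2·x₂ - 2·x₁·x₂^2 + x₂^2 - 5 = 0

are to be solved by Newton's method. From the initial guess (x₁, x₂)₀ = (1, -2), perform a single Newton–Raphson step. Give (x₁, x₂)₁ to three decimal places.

(0.778, -0.333)

At (1, -2): F = (-21.000, -11.000).
Jacobian J = [[-4·x₁ - 2·x₂^2, -4·x₁·x₂ + 3], [2·x₁·x₂ - 2·x₂^2, x₁^2 - 4·x₁·x₂ + 2·x₂]].
At the point, J = [[-12.000, 11.000], [-12.000, 5.000]] (det J = 72.000).
Solving J·Δ = −F gives Δ = (-0.222, 1.667).
Then the next iterate is (x₁, x₂)₁ = (0.778, -0.333).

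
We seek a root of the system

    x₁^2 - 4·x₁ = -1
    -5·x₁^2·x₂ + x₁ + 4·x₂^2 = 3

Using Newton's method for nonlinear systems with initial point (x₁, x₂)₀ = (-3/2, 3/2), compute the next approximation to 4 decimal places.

At (-3/2, 3/2): F = (9.2500, -12.3750).
Jacobian J = [[2·x₁ - 4, 0], [-10·x₁·x₂ + 1, -5·x₁^2 + 8·x₂]].
At the point, J = [[-7.0000, 0.0000], [23.5000, 0.7500]] (det J = -5.2500).
Solving J·Δ = −F gives Δ = (1.3214, -24.9048).
Then the next iterate is (x₁, x₂)₁ = (-0.1786, -23.4048).

(-0.1786, -23.4048)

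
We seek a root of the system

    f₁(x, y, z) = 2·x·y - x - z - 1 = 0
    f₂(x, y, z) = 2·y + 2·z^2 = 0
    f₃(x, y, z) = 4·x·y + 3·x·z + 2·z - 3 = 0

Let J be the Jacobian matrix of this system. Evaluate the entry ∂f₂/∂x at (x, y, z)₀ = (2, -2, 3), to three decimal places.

0.000

∂f₂/∂x = 0.
At (2, -2, 3) this is 0.000.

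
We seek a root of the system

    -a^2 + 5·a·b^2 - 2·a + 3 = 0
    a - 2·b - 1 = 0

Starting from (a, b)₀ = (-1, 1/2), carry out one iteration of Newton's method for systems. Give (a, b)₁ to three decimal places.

(7.200, 3.100)

At (-1, 1/2): F = (2.750, -3.000).
Jacobian J = [[-2·a + 5·b^2 - 2, 10·a·b], [1, -2]].
At the point, J = [[1.250, -5.000], [1.000, -2.000]] (det J = 2.500).
Solving J·Δ = −F gives Δ = (8.200, 2.600).
Then the next iterate is (a, b)₁ = (7.200, 3.100).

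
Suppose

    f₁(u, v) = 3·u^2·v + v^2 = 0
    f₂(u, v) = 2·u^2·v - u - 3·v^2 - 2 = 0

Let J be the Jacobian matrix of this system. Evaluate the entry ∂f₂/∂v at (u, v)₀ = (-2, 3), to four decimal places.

∂f₂/∂v = 2·u^2 - 6·v.
At (-2, 3) this is -10.0000.

-10.0000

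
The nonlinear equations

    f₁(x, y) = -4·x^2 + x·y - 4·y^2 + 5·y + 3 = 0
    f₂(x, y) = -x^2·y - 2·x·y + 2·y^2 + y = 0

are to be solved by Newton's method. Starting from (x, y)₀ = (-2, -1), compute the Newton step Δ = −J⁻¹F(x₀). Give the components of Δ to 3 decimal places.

(2.130, -1.087)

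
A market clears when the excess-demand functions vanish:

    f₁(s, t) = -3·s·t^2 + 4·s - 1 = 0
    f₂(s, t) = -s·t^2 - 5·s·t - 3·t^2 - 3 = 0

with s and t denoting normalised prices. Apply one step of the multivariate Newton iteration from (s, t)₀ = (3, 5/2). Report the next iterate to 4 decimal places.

At (3, 5/2): F = (-45.2500, -78.0000).
Jacobian J = [[-3·t^2 + 4, -6·s·t], [-t^2 - 5·t, -2·s·t - 5·s - 6·t]].
At the point, J = [[-14.7500, -45.0000], [-18.7500, -45.0000]] (det J = -180.0000).
Solving J·Δ = −F gives Δ = (-8.1875, 1.6781).
Then the next iterate is (s, t)₁ = (-5.1875, 4.1781).

(-5.1875, 4.1781)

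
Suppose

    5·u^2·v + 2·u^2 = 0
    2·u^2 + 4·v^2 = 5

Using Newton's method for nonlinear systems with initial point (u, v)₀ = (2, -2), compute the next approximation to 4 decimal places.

(1.6250, -1.0000)

At (2, -2): F = (-32.0000, 19.0000).
Jacobian J = [[10·u·v + 4·u, 5·u^2], [4·u, 8·v]].
At the point, J = [[-32.0000, 20.0000], [8.0000, -16.0000]] (det J = 352.0000).
Solving J·Δ = −F gives Δ = (-0.3750, 1.0000).
Then the next iterate is (u, v)₁ = (1.6250, -1.0000).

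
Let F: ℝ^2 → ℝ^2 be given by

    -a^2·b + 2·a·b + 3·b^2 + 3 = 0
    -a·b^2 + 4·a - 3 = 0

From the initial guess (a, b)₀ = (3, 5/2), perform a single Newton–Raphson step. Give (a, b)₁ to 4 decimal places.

(3.5466, 1.7680)

At (3, 5/2): F = (14.2500, -9.7500).
Jacobian J = [[-2·a·b + 2·b, -a^2 + 2·a + 6·b], [-b^2 + 4, -2·a·b]].
At the point, J = [[-10.0000, 12.0000], [-2.2500, -15.0000]] (det J = 177.0000).
Solving J·Δ = −F gives Δ = (0.5466, -0.7320).
Then the next iterate is (a, b)₁ = (3.5466, 1.7680).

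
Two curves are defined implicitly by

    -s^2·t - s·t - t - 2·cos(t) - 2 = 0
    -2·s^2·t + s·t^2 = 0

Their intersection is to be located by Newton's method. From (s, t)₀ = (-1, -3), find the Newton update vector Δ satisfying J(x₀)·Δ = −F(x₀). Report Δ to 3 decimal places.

(0.509, 1.132)

At (-1, -3): F = (2.97998, -3.000).
Jacobian J = [[-2·s·t - t, -s^2 - s + 2·sin(t) - 1], [-4·s·t + t^2, -2·s^2 + 2·s·t]].
At the point, J = [[-3.000, -1.28224], [-3.000, 4.000]] (det J = -15.84672).
Solving J·Δ = −F gives Δ = (0.509, 1.132).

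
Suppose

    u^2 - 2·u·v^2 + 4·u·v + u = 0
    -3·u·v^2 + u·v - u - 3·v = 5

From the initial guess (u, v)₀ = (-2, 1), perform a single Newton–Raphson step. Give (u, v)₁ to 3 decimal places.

(-4.000, 0.429)

At (-2, 1): F = (-2.000, -2.000).
Jacobian J = [[2·u - 2·v^2 + 4·v + 1, -4·u·v + 4·u], [-3·v^2 + v - 1, -6·u·v + u - 3]].
At the point, J = [[-1.000, 0.000], [-3.000, 7.000]] (det J = -7.000).
Solving J·Δ = −F gives Δ = (-2.000, -0.571).
Then the next iterate is (u, v)₁ = (-4.000, 0.429).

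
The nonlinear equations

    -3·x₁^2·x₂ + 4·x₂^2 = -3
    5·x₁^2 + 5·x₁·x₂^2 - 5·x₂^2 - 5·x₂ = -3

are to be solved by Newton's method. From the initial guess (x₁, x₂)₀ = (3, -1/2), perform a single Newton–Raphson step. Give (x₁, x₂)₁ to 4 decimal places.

(1.3442, -0.4162)

At (3, -1/2): F = (17.5000, 53.0000).
Jacobian J = [[-6·x₁·x₂, -3·x₁^2 + 8·x₂], [10·x₁ + 5·x₂^2, 10·x₁·x₂ - 10·x₂ - 5]].
At the point, J = [[9.0000, -31.0000], [31.2500, -15.0000]] (det J = 833.7500).
Solving J·Δ = −F gives Δ = (-1.6558, 0.0838).
Then the next iterate is (x₁, x₂)₁ = (1.3442, -0.4162).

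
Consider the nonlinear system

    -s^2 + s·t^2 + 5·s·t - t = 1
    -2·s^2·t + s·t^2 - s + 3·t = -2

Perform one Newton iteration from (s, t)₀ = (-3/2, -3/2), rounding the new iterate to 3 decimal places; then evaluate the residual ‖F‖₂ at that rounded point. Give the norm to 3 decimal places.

1.950

At (-3/2, -3/2): F = (6.125, 2.375).
Jacobian J = [[-2·s + t^2 + 5·t, 2·s·t + 5·s - 1], [-4·s·t + t^2 - 1, -2·s^2 + 2·s·t + 3]].
At the point, J = [[-2.250, -4.000], [-7.750, 3.000]] (det J = -37.750).
Solving J·Δ = −F gives Δ = (0.738, 1.116).
Then the next iterate is (s, t)₁ = (-0.762, -0.384).
Re-evaluating at (-0.762, -0.384): F = (0.15403, 1.94357), so ‖F‖₂ = 1.950.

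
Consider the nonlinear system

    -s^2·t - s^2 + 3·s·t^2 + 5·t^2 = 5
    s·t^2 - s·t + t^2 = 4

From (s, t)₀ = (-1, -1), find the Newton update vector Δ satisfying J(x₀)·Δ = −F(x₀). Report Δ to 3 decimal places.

At (-1, -1): F = (-3.000, -5.000).
Jacobian J = [[-2·s·t - 2·s + 3·t^2, -s^2 + 6·s·t + 10·t], [t^2 - t, 2·s·t - s + 2·t]].
At the point, J = [[3.000, -5.000], [2.000, 1.000]] (det J = 13.000).
Solving J·Δ = −F gives Δ = (2.154, 0.692).

(2.154, 0.692)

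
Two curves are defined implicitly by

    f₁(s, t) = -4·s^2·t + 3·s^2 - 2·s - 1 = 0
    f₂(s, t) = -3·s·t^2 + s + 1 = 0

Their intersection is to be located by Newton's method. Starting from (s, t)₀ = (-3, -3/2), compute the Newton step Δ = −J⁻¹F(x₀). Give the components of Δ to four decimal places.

(1.2759, 0.4042)

At (-3, -3/2): F = (86.0000, 18.2500).
Jacobian J = [[-8·s·t + 6·s - 2, -4·s^2], [-3·t^2 + 1, -6·s·t]].
At the point, J = [[-56.0000, -36.0000], [-5.7500, -27.0000]] (det J = 1305.0000).
Solving J·Δ = −F gives Δ = (1.2759, 0.4042).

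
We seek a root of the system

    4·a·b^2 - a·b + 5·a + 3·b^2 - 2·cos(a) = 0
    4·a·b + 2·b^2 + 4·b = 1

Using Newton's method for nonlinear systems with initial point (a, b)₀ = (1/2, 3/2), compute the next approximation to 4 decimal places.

(1.1216, 0.1475)

At (1/2, 3/2): F = (11.244835, 12.5000).
Jacobian J = [[4·b^2 - b + 2·sin(a) + 5, 8·a·b - a + 6·b], [4·b, 4·a + 4·b + 4]].
At the point, J = [[13.458851, 14.5000], [6.0000, 12.0000]] (det J = 74.506213).
Solving J·Δ = −F gives Δ = (0.6216, -1.3525).
Then the next iterate is (a, b)₁ = (1.1216, 0.1475).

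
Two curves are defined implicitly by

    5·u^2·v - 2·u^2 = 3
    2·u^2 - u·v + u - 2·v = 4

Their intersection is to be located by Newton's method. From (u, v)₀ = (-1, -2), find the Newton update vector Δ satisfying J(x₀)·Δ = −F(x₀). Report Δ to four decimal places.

(1.0526, -2.0526)

At (-1, -2): F = (-15.0000, -1.0000).
Jacobian J = [[10·u·v - 4·u, 5·u^2], [4·u - v + 1, -u - 2]].
At the point, J = [[24.0000, 5.0000], [-1.0000, -1.0000]] (det J = -19.0000).
Solving J·Δ = −F gives Δ = (1.0526, -2.0526).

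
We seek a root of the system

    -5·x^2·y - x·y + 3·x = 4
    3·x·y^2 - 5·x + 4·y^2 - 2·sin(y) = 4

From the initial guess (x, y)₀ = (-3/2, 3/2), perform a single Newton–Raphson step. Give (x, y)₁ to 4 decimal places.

(0.3656, 3.7204)

At (-3/2, 3/2): F = (-23.1250, 0.380010).
Jacobian J = [[-10·x·y - y + 3, -5·x^2 - x], [3·y^2 - 5, 6·x·y + 8·y - 2·cos(y)]].
At the point, J = [[24.0000, -9.7500], [1.7500, -1.641474]] (det J = -22.332886).
Solving J·Δ = −F gives Δ = (1.8656, 2.2204).
Then the next iterate is (x, y)₁ = (0.3656, 3.7204).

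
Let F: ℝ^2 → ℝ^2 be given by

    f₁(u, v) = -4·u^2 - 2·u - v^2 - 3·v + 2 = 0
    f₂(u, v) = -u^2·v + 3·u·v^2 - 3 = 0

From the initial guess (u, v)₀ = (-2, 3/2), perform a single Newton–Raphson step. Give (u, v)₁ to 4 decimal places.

(-0.9914, 1.0618)

At (-2, 3/2): F = (-16.7500, -22.5000).
Jacobian J = [[-8·u - 2, -2·v - 3], [-2·u·v + 3·v^2, -u^2 + 6·u·v]].
At the point, J = [[14.0000, -6.0000], [12.7500, -22.0000]] (det J = -231.5000).
Solving J·Δ = −F gives Δ = (1.0086, -0.4382).
Then the next iterate is (u, v)₁ = (-0.9914, 1.0618).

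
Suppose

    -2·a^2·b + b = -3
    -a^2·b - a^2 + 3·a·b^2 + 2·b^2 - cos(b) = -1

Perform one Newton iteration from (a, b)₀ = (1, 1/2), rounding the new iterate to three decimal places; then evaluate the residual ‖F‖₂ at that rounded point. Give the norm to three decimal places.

4.164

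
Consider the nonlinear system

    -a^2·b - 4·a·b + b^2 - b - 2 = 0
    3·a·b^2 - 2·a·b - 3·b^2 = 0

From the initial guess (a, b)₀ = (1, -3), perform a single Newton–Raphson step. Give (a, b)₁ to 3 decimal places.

At (1, -3): F = (25.000, 6.000).
Jacobian J = [[-2·a·b - 4·b, -a^2 - 4·a + 2·b - 1], [3·b^2 - 2·b, 6·a·b - 2·a - 6·b]].
At the point, J = [[18.000, -12.000], [33.000, -2.000]] (det J = 360.000).
Solving J·Δ = −F gives Δ = (-0.061, 1.992).
Then the next iterate is (a, b)₁ = (0.939, -1.008).

(0.939, -1.008)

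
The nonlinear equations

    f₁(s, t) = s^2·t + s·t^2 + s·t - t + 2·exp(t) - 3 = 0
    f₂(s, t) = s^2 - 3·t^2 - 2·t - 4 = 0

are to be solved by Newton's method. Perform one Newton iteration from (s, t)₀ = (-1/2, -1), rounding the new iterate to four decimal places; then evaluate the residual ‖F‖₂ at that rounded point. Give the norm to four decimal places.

5.1554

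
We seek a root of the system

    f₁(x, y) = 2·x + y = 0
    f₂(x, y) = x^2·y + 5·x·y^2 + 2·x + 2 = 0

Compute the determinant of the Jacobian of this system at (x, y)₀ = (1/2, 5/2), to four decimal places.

J = [[2, 1], [2·x·y + 5·y^2 + 2, x^2 + 10·x·y]].
At the point, J = [[2.0000, 1.0000], [35.7500, 12.7500]].
det J = -10.2500.

-10.2500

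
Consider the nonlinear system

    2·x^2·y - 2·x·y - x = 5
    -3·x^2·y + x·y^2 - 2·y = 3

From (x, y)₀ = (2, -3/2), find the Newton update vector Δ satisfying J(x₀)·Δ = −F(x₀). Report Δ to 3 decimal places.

At (2, -3/2): F = (-13.000, 22.500).
Jacobian J = [[4·x·y - 2·y - 1, 2·x^2 - 2·x], [-6·x·y + y^2, -3·x^2 + 2·x·y - 2]].
At the point, J = [[-10.000, 4.000], [20.250, -20.000]] (det J = 119.000).
Solving J·Δ = −F gives Δ = (-1.429, -0.321).

(-1.429, -0.321)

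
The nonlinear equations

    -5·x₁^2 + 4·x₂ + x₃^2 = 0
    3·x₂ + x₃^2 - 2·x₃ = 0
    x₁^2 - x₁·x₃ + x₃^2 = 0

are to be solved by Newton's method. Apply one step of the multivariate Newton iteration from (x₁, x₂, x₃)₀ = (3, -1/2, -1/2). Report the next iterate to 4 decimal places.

(1.4735, -0.2098, -0.2931)

At (3, -1/2, -1/2): F = (-46.7500, -0.2500, 10.7500).
Jacobian J = [[-10·x₁, 4, 2·x₃], [0, 3, 2·x₃ - 2], [2·x₁ - x₃, 0, -x₁ + 2·x₃]].
At the point, J = [[-30.0000, 4.0000, -1.0000], [0.0000, 3.0000, -3.0000], [6.5000, 0.0000, -4.0000]] (det J = 301.5000).
Solving J·Δ = −F gives Δ = (-1.5265, 0.2902, 0.2069).
Then the next iterate is (x₁, x₂, x₃)₁ = (1.4735, -0.2098, -0.2931).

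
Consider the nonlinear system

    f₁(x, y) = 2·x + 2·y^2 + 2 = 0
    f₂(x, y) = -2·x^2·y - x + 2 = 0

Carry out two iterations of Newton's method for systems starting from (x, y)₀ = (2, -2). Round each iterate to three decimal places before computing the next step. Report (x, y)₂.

(-1.193, -0.480)

At (2, -2): F = (14.000, 16.000).
Jacobian J = [[2, 4·y], [-4·x·y - 1, -2·x^2]].
At the point, J = [[2.000, -8.000], [15.000, -8.000]] (det J = 104.000).
Solving J·Δ = −F gives Δ = (-0.154, 1.712).
Then the next iterate is (x, y)₁ = (1.846, -0.288).
Round to (1.846, -0.288) and repeat: F = (5.85789, 2.11684), J = [[2.000, -1.152], [1.12659, -6.81543]].
Δ = (-3.039, -0.192), so (x, y)₂ = (-1.193, -0.480).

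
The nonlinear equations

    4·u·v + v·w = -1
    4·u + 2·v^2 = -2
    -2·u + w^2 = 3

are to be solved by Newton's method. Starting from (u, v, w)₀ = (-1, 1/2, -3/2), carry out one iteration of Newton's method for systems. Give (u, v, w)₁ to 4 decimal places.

(-0.5526, 0.3553, -1.3816)

At (-1, 1/2, -3/2): F = (-1.7500, -1.5000, 1.2500).
Jacobian J = [[4·v, 4·u + w, v], [4, 4·v, 0], [-2, 0, 2·w]].
At the point, J = [[2.0000, -5.5000, 0.5000], [4.0000, 2.0000, 0.0000], [-2.0000, 0.0000, -3.0000]] (det J = -76.0000).
Solving J·Δ = −F gives Δ = (0.4474, -0.1447, 0.1184).
Then the next iterate is (u, v, w)₁ = (-0.5526, 0.3553, -1.3816).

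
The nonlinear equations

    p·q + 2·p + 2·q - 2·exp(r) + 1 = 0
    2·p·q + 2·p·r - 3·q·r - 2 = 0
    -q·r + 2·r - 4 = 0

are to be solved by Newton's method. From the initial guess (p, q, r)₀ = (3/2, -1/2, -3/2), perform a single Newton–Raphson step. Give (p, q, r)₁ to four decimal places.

At (3/2, -1/2, -3/2): F = (1.803740, -10.2500, -7.7500).
Jacobian J = [[q + 2, p + 2, -2·exp(r)], [2·q + 2·r, 2·p - 3·r, 2·p - 3·q], [0, -r, -q + 2]].
At the point, J = [[1.5000, 3.5000, -0.446260], [-4.0000, 7.5000, 4.5000], [0.0000, 1.5000, 2.5000]] (det J = 55.677562).
Solving J·Δ = −F gives Δ = (0.5354, -0.3247, 3.2948).
Then the next iterate is (p, q, r)₁ = (2.0354, -0.8247, 1.7948).

(2.0354, -0.8247, 1.7948)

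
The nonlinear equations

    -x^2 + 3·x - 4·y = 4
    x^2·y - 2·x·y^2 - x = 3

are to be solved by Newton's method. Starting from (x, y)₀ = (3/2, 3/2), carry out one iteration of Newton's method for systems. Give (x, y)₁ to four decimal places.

(6.7031, -0.4375)

At (3/2, 3/2): F = (-7.7500, -7.8750).
Jacobian J = [[-2·x + 3, -4], [2·x·y - 2·y^2 - 1, x^2 - 4·x·y]].
At the point, J = [[0.0000, -4.0000], [-1.0000, -6.7500]] (det J = -4.0000).
Solving J·Δ = −F gives Δ = (5.2031, -1.9375).
Then the next iterate is (x, y)₁ = (6.7031, -0.4375).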